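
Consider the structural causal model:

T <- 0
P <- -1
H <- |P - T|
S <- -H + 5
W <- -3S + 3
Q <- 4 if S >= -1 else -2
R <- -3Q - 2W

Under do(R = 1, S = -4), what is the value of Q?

Setting R = 1, S = -4 by intervention discards those variables' equations.
Q = 4 if S >= -1 else -2  [with S=-4]  = -2

-2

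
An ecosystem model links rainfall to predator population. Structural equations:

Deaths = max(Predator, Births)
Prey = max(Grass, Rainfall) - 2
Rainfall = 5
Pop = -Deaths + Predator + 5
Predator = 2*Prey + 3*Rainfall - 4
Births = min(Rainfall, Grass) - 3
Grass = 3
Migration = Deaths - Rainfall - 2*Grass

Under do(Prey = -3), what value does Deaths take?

The intervention breaks the incoming arrows to Prey: Prey = max(Grass, Rainfall) - 2 no longer applies, and Prey = -3.
Predator = 2*Prey + 3*Rainfall - 4  [with Prey=-3, Rainfall=5]  = 5
Births = min(Rainfall, Grass) - 3  [with Rainfall=5, Grass=3]  = 0
Deaths = max(Predator, Births)  [with Predator=5, Births=0]  = 5

5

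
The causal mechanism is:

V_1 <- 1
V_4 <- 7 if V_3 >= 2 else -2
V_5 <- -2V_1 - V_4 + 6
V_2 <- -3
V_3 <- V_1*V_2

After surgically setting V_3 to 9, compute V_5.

do(V_3=9) replaces the equation V_3 <- V_1*V_2 with the constant V_3 = 9.
V_4 = 7 if V_3 >= 2 else -2  [with V_3=9]  = 7
V_5 = -2V_1 - V_4 + 6  [with V_1=1, V_4=7]  = -3

-3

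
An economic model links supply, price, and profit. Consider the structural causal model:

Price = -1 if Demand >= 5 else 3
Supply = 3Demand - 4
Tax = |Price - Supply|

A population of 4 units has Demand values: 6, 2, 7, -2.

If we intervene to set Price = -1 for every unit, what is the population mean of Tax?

11.25

Every unit gets Price=-1 under the intervention. Tax values become 15, 3, 18, 9; E[Tax|do(Price=-1)] = 11.25.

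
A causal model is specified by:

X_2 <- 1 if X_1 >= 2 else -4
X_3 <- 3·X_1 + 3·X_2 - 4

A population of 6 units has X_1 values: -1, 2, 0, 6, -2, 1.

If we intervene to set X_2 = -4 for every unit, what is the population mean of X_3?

-13

Every unit gets X_2=-4 under the intervention. X_3 values become -19, -10, -16, 2, -22, -13; E[X_3|do(X_2=-4)] = -13.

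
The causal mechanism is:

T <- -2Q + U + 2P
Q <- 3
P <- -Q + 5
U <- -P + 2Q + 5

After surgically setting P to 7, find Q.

Under do(P=7), the mechanism P <- -Q + 5 is discarded; P is fixed at 7.
Q is not downstream of the intervention, so its value is determined by the original equations.

3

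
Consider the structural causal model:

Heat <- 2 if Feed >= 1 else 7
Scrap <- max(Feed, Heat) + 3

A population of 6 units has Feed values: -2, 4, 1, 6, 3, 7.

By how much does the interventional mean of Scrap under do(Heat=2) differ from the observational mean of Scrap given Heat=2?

-0.4

Under do(Heat=2), Heat's equation is replaced by Heat=2 for every unit. Per-unit Scrap: 5, 7, 5, 9, 6, 10. Mean = 7.
Conditioning on Heat=2 selects the 5 unit(s) with Feed ∈ {4, 1, 6, 3, 7}. Their Scrap values: 7, 5, 9, 6, 10. Mean = 7.4.
Difference = 7 − 7.4 = -0.4.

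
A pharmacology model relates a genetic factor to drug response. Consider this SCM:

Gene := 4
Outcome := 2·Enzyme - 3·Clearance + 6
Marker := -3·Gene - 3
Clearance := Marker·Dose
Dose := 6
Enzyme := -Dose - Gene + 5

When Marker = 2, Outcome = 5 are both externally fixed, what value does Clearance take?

Setting Marker = 2, Outcome = 5 by intervention discards those variables' equations.
Clearance = Marker·Dose  [with Marker=2, Dose=6]  = 12

12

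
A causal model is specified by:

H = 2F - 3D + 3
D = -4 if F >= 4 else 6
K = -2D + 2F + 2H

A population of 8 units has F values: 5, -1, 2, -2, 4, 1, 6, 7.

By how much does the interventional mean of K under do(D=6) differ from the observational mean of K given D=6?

16.5

Under do(D=6), D's equation is replaced by D=6 for every unit. Per-unit K: -12, -48, -30, -54, -18, -36, -6, 0. Mean = -25.5.
E[K|D=6] averages over only the 4 units with D=6 (F = -1, 2, -2, 1): K = -48, -30, -54, -36, mean -42.
Difference = -25.5 − (-42) = 16.5.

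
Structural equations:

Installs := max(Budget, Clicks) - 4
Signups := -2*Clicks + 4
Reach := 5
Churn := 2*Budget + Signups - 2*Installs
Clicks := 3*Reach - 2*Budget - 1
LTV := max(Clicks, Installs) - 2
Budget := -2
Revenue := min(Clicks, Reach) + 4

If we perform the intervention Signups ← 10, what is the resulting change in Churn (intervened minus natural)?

42

The intervention breaks the incoming arrows to Signups: Signups := -2*Clicks + 4 no longer applies, and Signups = 10.
Clicks = 3*Reach - 2*Budget - 1  [with Reach=5, Budget=-2]  = 18
Installs = max(Budget, Clicks) - 4  [with Budget=-2, Clicks=18]  = 14
Churn = 2*Budget + Signups - 2*Installs  [with Budget=-2, Signups=10, Installs=14]  = -22
Without intervention: Clicks = 3*Reach - 2*Budget - 1  [with Reach=5, Budget=-2]  = 18; Installs = max(Budget, Clicks) - 4  [with Budget=-2, Clicks=18]  = 14; Signups = -2*Clicks + 4  [with Clicks=18]  = -32; Churn = 2*Budget + Signups - 2*Installs  [with Budget=-2, Signups=-32, Installs=14]  = -64.
Change = -22 − (-64) = 42.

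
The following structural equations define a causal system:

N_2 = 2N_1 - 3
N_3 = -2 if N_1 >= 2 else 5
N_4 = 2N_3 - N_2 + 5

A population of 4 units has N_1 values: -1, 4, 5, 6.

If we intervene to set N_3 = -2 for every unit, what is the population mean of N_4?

-3

The intervention sets N_3=-2 in all 4 units regardless of N_1. Recomputing N_4 per unit gives 6, -4, -6, -8; average -3.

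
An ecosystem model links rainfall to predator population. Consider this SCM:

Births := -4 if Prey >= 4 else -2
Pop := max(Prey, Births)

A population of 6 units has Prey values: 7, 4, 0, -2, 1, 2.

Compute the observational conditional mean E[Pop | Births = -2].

E[Pop|Births=-2] averages over only the 4 units with Births=-2 (Prey = 0, -2, 1, 2): Pop = 0, -2, 1, 2, mean 0.25.

0.25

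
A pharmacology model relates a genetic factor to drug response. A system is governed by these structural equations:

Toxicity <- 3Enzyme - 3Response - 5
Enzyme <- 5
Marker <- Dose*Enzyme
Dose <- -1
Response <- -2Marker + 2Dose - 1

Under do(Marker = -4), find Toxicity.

-5

do(Marker=-4) replaces the equation Marker <- Dose*Enzyme with the constant Marker = -4.
Response = -2Marker + 2Dose - 1  [with Marker=-4, Dose=-1]  = 5
Toxicity = 3Enzyme - 3Response - 5  [with Enzyme=5, Response=5]  = -5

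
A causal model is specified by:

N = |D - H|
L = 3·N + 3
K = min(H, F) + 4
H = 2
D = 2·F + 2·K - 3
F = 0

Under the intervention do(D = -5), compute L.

Under do(D=-5), the mechanism D = 2·F + 2·K - 3 is discarded; D is fixed at -5.
N = |D - H|  [with D=-5, H=2]  = 7
L = 3·N + 3  [with N=7]  = 24

24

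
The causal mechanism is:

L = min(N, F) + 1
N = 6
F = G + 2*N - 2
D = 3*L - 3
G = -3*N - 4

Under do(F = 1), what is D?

3

do(F=1) replaces the equation F = G + 2*N - 2 with the constant F = 1.
L = min(N, F) + 1  [with N=6, F=1]  = 2
D = 3*L - 3  [with L=2]  = 3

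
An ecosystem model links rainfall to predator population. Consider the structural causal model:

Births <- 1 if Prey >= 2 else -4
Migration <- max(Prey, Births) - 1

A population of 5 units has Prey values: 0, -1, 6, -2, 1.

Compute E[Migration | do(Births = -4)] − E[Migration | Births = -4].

1.3

The intervention sets Births=-4 in all 5 units regardless of Prey. Recomputing Migration per unit gives -1, -2, 5, -3, 0; average -0.2.
Conditioning on Births=-4 selects the 4 unit(s) with Prey ∈ {0, -1, -2, 1}. Their Migration values: -1, -2, -3, 0. Mean = -1.5.
Difference = -0.2 − (-1.5) = 1.3.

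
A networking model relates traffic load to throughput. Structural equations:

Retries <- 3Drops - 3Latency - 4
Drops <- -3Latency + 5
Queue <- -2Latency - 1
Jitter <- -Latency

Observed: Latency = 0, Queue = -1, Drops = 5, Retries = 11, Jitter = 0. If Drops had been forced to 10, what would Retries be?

26

The intervention breaks the incoming arrows to Drops: Drops <- -3Latency + 5 no longer applies, and Drops = 10.
Retries = 3Drops - 3Latency - 4  [with Drops=10, Latency=0]  = 26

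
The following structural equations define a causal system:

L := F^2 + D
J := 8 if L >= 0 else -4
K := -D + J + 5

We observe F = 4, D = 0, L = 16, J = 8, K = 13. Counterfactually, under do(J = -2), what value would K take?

Intervening sets J = -2 and removes its equation (J := 8 if L >= 0 else -4).
K = -D + J + 5  [with D=0, J=-2]  = 3

3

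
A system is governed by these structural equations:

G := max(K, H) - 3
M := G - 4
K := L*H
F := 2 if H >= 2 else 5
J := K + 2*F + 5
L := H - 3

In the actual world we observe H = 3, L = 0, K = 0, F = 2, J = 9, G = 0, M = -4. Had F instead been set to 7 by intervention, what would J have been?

19

Intervening sets F = 7 and removes its equation (F := 2 if H >= 2 else 5).
L = H - 3  [with H=3]  = 0
K = L*H  [with L=0, H=3]  = 0
J = K + 2*F + 5  [with K=0, F=7]  = 19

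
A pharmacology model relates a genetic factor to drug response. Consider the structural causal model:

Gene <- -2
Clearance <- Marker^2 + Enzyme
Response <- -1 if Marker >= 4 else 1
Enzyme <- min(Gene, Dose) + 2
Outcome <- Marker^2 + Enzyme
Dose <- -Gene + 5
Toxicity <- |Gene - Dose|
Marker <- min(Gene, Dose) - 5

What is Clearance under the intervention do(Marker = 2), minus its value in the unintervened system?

-45

The intervention breaks the incoming arrows to Marker: Marker <- min(Gene, Dose) - 5 no longer applies, and Marker = 2.
Dose = -Gene + 5  [with Gene=-2]  = 7
Enzyme = min(Gene, Dose) + 2  [with Gene=-2, Dose=7]  = 0
Clearance = Marker^2 + Enzyme  [with Marker=2, Enzyme=0]  = 4
Without intervention: Dose = -Gene + 5  [with Gene=-2]  = 7; Enzyme = min(Gene, Dose) + 2  [with Gene=-2, Dose=7]  = 0; Marker = min(Gene, Dose) - 5  [with Gene=-2, Dose=7]  = -7; Clearance = Marker^2 + Enzyme  [with Marker=-7, Enzyme=0]  = 49.
Change = 4 − 49 = -45.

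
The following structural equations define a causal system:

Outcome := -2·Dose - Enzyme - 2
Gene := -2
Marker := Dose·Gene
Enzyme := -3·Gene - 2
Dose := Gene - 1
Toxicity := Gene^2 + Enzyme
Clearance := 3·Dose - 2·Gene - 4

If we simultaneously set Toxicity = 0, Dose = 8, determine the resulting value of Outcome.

-22

Setting Toxicity = 0, Dose = 8 by intervention discards those variables' equations.
Enzyme = -3·Gene - 2  [with Gene=-2]  = 4
Outcome = -2·Dose - Enzyme - 2  [with Dose=8, Enzyme=4]  = -22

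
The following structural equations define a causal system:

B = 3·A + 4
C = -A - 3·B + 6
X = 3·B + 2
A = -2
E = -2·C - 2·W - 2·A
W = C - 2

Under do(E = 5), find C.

14

do(E=5) replaces the equation E = -2·C - 2·W - 2·A with the constant E = 5.
C is not downstream of the intervention, so its value is determined by the original equations.
B = 3·A + 4  [with A=-2]  = -2
C = -A - 3·B + 6  [with A=-2, B=-2]  = 14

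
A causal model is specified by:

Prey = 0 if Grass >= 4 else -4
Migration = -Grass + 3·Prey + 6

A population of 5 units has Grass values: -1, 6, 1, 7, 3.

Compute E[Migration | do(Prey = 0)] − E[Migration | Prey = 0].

3.3

Every unit gets Prey=0 under the intervention. Migration values become 7, 0, 5, -1, 3; E[Migration|do(Prey=0)] = 2.8.
Conditioning on Prey=0 selects the 2 unit(s) with Grass ∈ {6, 7}. Their Migration values: 0, -1. Mean = -0.5.
Difference = 2.8 − (-0.5) = 3.3.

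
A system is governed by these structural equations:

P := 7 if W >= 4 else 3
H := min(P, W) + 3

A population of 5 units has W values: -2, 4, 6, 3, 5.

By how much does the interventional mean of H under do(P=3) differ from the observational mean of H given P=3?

The intervention sets P=3 in all 5 units regardless of W. Recomputing H per unit gives 1, 6, 6, 6, 6; average 5.
Conditioning on P=3 selects the 2 unit(s) with W ∈ {-2, 3}. Their H values: 1, 6. Mean = 3.5.
Difference = 5 − 3.5 = 1.5.

1.5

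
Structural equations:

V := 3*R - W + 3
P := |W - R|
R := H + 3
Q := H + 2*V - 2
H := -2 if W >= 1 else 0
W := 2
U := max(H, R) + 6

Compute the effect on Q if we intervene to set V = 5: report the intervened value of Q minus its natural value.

Under do(V=5), the mechanism V := 3*R - W + 3 is discarded; V is fixed at 5.
H = -2 if W >= 1 else 0  [with W=2]  = -2
Q = H + 2*V - 2  [with H=-2, V=5]  = 6
Without intervention: H = -2 if W >= 1 else 0  [with W=2]  = -2; R = H + 3  [with H=-2]  = 1; V = 3*R - W + 3  [with R=1, W=2]  = 4; Q = H + 2*V - 2  [with H=-2, V=4]  = 4.
Change = 6 − 4 = 2.

2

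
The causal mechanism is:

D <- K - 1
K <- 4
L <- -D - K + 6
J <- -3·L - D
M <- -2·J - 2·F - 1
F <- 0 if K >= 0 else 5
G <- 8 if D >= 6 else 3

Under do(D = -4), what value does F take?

0

Under do(D=-4), the mechanism D <- K - 1 is discarded; D is fixed at -4.
Since F is not a descendant of the intervened variable, it is unaffected.
F = 0 if K >= 0 else 5  [with K=4]  = 0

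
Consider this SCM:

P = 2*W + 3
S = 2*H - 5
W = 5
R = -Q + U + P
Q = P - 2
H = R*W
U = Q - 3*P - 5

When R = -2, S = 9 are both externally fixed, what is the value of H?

-10

Under do(R = -2, S = 9), each intervened variable's structural equation is replaced by its fixed value.
H = R*W  [with R=-2, W=5]  = -10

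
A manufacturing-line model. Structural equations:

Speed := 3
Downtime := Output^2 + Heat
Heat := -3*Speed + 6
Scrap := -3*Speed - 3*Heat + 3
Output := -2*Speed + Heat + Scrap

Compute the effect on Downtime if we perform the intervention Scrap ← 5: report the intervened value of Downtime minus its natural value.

do(Scrap=5) replaces the equation Scrap := -3*Speed - 3*Heat + 3 with the constant Scrap = 5.
Heat = -3*Speed + 6  [with Speed=3]  = -3
Output = -2*Speed + Heat + Scrap  [with Speed=3, Heat=-3, Scrap=5]  = -4
Downtime = Output^2 + Heat  [with Output=-4, Heat=-3]  = 13
Without intervention: Heat = -3*Speed + 6  [with Speed=3]  = -3; Scrap = -3*Speed - 3*Heat + 3  [with Speed=3, Heat=-3]  = 3; Output = -2*Speed + Heat + Scrap  [with Speed=3, Heat=-3, Scrap=3]  = -6; Downtime = Output^2 + Heat  [with Output=-6, Heat=-3]  = 33.
Change = 13 − 33 = -20.

-20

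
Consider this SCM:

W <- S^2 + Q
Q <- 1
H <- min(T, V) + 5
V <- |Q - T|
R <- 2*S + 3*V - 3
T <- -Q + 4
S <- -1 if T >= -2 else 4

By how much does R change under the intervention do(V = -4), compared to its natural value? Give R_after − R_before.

-18

Under do(V=-4), the mechanism V <- |Q - T| is discarded; V is fixed at -4.
T = -Q + 4  [with Q=1]  = 3
S = -1 if T >= -2 else 4  [with T=3]  = -1
R = 2*S + 3*V - 3  [with S=-1, V=-4]  = -17
Without intervention: T = -Q + 4  [with Q=1]  = 3; S = -1 if T >= -2 else 4  [with T=3]  = -1; V = |Q - T|  [with Q=1, T=3]  = 2; R = 2*S + 3*V - 3  [with S=-1, V=2]  = 1.
Change = -17 − 1 = -18.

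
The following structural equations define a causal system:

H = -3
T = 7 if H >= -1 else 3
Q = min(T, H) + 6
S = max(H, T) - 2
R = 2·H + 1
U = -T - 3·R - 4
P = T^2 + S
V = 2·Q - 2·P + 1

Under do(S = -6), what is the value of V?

1

do(S=-6) replaces the equation S = max(H, T) - 2 with the constant S = -6.
T = 7 if H >= -1 else 3  [with H=-3]  = 3
Q = min(T, H) + 6  [with T=3, H=-3]  = 3
P = T^2 + S  [with T=3, S=-6]  = 3
V = 2·Q - 2·P + 1  [with Q=3, P=3]  = 1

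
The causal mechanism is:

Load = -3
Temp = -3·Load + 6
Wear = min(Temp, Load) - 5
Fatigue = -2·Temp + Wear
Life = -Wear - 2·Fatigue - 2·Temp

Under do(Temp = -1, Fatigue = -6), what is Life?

Setting Temp = -1, Fatigue = -6 by intervention discards those variables' equations.
Wear = min(Temp, Load) - 5  [with Temp=-1, Load=-3]  = -8
Life = -Wear - 2·Fatigue - 2·Temp  [with Wear=-8, Fatigue=-6, Temp=-1]  = 22

22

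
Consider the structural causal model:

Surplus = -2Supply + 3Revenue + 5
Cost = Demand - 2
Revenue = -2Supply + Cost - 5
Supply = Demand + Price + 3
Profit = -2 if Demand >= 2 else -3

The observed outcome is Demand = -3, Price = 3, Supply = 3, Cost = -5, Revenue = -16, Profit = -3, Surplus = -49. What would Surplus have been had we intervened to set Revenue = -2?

-7

Under do(Revenue=-2), the mechanism Revenue = -2Supply + Cost - 5 is discarded; Revenue is fixed at -2.
Supply = Demand + Price + 3  [with Demand=-3, Price=3]  = 3
Surplus = -2Supply + 3Revenue + 5  [with Supply=3, Revenue=-2]  = -7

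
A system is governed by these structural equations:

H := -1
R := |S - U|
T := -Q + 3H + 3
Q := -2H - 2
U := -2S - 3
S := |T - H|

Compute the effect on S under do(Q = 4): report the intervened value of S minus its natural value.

Under do(Q=4), the mechanism Q := -2H - 2 is discarded; Q is fixed at 4.
T = -Q + 3H + 3  [with Q=4, H=-1]  = -4
S = |T - H|  [with T=-4, H=-1]  = 3
Without intervention: Q = -2H - 2  [with H=-1]  = 0; T = -Q + 3H + 3  [with Q=0, H=-1]  = 0; S = |T - H|  [with T=0, H=-1]  = 1.
Change = 3 − 1 = 2.

2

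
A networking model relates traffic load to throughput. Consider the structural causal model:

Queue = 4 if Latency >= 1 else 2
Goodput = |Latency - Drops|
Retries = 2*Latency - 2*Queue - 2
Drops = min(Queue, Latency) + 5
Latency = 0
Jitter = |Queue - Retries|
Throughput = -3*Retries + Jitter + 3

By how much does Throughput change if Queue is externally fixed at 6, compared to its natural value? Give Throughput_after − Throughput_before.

36

Under do(Queue=6), the mechanism Queue = 4 if Latency >= 1 else 2 is discarded; Queue is fixed at 6.
Retries = 2*Latency - 2*Queue - 2  [with Latency=0, Queue=6]  = -14
Jitter = |Queue - Retries|  [with Queue=6, Retries=-14]  = 20
Throughput = -3*Retries + Jitter + 3  [with Retries=-14, Jitter=20]  = 65
Without intervention: Queue = 4 if Latency >= 1 else 2  [with Latency=0]  = 2; Retries = 2*Latency - 2*Queue - 2  [with Latency=0, Queue=2]  = -6; Jitter = |Queue - Retries|  [with Queue=2, Retries=-6]  = 8; Throughput = -3*Retries + Jitter + 3  [with Retries=-6, Jitter=8]  = 29.
Change = 65 − 29 = 36.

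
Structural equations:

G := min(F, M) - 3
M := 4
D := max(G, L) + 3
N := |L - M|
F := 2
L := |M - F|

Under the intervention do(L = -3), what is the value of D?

The intervention breaks the incoming arrows to L: L := |M - F| no longer applies, and L = -3.
G = min(F, M) - 3  [with F=2, M=4]  = -1
D = max(G, L) + 3  [with G=-1, L=-3]  = 2

2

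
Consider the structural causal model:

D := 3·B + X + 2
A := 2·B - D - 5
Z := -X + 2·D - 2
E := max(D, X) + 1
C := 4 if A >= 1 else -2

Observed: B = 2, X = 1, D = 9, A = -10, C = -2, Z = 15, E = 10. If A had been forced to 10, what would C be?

4

Intervening sets A = 10 and removes its equation (A := 2·B - D - 5).
C = 4 if A >= 1 else -2  [with A=10]  = 4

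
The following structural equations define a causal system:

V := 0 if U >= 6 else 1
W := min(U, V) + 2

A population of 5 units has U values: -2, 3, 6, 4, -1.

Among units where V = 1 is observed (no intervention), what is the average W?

1.75

E[W|V=1] averages over only the 4 units with V=1 (U = -2, 3, 4, -1): W = 0, 3, 3, 1, mean 1.75.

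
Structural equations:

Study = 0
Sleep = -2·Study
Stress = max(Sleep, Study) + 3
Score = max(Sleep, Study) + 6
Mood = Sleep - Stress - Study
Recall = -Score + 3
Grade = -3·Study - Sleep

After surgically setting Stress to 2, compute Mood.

do(Stress=2) replaces the equation Stress = max(Sleep, Study) + 3 with the constant Stress = 2.
Sleep = -2·Study  [with Study=0]  = 0
Mood = Sleep - Stress - Study  [with Sleep=0, Stress=2, Study=0]  = -2

-2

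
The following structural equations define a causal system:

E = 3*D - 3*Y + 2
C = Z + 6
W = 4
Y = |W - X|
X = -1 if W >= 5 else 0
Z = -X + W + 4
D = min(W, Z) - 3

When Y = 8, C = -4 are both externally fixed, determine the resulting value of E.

-19

Under do(Y = 8, C = -4), each intervened variable's structural equation is replaced by its fixed value.
X = -1 if W >= 5 else 0  [with W=4]  = 0
Z = -X + W + 4  [with X=0, W=4]  = 8
D = min(W, Z) - 3  [with W=4, Z=8]  = 1
E = 3*D - 3*Y + 2  [with D=1, Y=8]  = -19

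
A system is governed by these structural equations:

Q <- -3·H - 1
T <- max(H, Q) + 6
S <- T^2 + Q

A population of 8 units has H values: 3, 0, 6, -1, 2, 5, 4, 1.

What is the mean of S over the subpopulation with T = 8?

E[S|T=8] averages over only the 2 units with T=8 (H = -1, 2): S = 66, 57, mean 61.5.

61.5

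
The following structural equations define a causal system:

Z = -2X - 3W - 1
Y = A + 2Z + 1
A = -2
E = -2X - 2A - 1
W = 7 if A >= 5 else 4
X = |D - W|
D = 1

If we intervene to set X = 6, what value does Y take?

Under do(X=6), the mechanism X = |D - W| is discarded; X is fixed at 6.
W = 7 if A >= 5 else 4  [with A=-2]  = 4
Z = -2X - 3W - 1  [with X=6, W=4]  = -25
Y = A + 2Z + 1  [with A=-2, Z=-25]  = -51

-51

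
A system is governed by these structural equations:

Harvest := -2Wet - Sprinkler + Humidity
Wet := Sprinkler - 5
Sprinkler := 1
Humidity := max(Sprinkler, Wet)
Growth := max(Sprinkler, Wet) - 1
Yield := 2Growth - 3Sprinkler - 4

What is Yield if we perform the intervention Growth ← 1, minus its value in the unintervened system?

do(Growth=1) replaces the equation Growth := max(Sprinkler, Wet) - 1 with the constant Growth = 1.
Yield = 2Growth - 3Sprinkler - 4  [with Growth=1, Sprinkler=1]  = -5
Without intervention: Wet = Sprinkler - 5  [with Sprinkler=1]  = -4; Growth = max(Sprinkler, Wet) - 1  [with Sprinkler=1, Wet=-4]  = 0; Yield = 2Growth - 3Sprinkler - 4  [with Growth=0, Sprinkler=1]  = -7.
Change = -5 − (-7) = 2.

2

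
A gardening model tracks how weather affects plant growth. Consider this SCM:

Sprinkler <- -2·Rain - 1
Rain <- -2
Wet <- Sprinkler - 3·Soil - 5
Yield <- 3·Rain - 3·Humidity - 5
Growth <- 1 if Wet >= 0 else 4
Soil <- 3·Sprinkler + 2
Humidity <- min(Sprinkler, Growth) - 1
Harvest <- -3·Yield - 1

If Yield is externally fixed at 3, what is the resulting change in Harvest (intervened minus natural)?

do(Yield=3) replaces the equation Yield <- 3·Rain - 3·Humidity - 5 with the constant Yield = 3.
Harvest = -3·Yield - 1  [with Yield=3]  = -10
Without intervention: Sprinkler = -2·Rain - 1  [with Rain=-2]  = 3; Soil = 3·Sprinkler + 2  [with Sprinkler=3]  = 11; Wet = Sprinkler - 3·Soil - 5  [with Sprinkler=3, Soil=11]  = -35; Growth = 1 if Wet >= 0 else 4  [with Wet=-35]  = 4; Humidity = min(Sprinkler, Growth) - 1  [with Sprinkler=3, Growth=4]  = 2; Yield = 3·Rain - 3·Humidity - 5  [with Rain=-2, Humidity=2]  = -17; Harvest = -3·Yield - 1  [with Yield=-17]  = 50.
Change = -10 − 50 = -60.

-60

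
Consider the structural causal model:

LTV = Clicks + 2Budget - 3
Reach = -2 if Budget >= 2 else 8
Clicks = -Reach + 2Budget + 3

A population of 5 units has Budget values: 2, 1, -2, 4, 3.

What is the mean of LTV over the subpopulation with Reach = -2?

14

Conditioning on Reach=-2 selects the 3 unit(s) with Budget ∈ {2, 4, 3}. Their LTV values: 10, 18, 14. Mean = 14.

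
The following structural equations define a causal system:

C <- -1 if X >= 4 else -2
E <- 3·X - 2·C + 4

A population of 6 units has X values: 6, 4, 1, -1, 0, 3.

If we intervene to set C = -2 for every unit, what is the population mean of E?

14.5

Every unit gets C=-2 under the intervention. E values become 26, 20, 11, 5, 8, 17; E[E|do(C=-2)] = 14.5.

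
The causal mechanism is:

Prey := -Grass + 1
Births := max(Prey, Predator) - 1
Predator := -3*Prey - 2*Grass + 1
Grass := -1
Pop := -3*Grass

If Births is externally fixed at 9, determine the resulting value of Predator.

Under do(Births=9), the mechanism Births := max(Prey, Predator) - 1 is discarded; Births is fixed at 9.
Since Predator is not a descendant of the intervened variable, it is unaffected.
Prey = -Grass + 1  [with Grass=-1]  = 2
Predator = -3*Prey - 2*Grass + 1  [with Prey=2, Grass=-1]  = -3

-3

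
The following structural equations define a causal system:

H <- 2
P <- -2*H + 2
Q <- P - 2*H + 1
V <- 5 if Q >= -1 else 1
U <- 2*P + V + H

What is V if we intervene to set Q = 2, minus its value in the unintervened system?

The intervention breaks the incoming arrows to Q: Q <- P - 2*H + 1 no longer applies, and Q = 2.
V = 5 if Q >= -1 else 1  [with Q=2]  = 5
Without intervention: P = -2*H + 2  [with H=2]  = -2; Q = P - 2*H + 1  [with P=-2, H=2]  = -5; V = 5 if Q >= -1 else 1  [with Q=-5]  = 1.
Change = 5 − 1 = 4.

4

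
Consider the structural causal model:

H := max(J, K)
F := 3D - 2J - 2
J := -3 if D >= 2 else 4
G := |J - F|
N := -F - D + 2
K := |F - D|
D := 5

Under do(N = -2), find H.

Intervening sets N = -2 and removes its equation (N := -F - D + 2).
Since H is not a descendant of the intervened variable, it is unaffected.
J = -3 if D >= 2 else 4  [with D=5]  = -3
F = 3D - 2J - 2  [with D=5, J=-3]  = 19
K = |F - D|  [with F=19, D=5]  = 14
H = max(J, K)  [with J=-3, K=14]  = 14

14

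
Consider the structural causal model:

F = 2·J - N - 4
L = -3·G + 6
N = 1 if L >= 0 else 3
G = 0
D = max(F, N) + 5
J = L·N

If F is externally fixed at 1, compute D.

6

The intervention breaks the incoming arrows to F: F = 2·J - N - 4 no longer applies, and F = 1.
L = -3·G + 6  [with G=0]  = 6
N = 1 if L >= 0 else 3  [with L=6]  = 1
D = max(F, N) + 5  [with F=1, N=1]  = 6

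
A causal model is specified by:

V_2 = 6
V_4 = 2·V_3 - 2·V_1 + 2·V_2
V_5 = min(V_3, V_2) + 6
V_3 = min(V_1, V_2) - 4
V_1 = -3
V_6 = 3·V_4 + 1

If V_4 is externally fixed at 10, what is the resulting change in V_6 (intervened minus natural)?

18

Under do(V_4=10), the mechanism V_4 = 2·V_3 - 2·V_1 + 2·V_2 is discarded; V_4 is fixed at 10.
V_6 = 3·V_4 + 1  [with V_4=10]  = 31
Without intervention: V_3 = min(V_1, V_2) - 4  [with V_1=-3, V_2=6]  = -7; V_4 = 2·V_3 - 2·V_1 + 2·V_2  [with V_3=-7, V_1=-3, V_2=6]  = 4; V_6 = 3·V_4 + 1  [with V_4=4]  = 13.
Change = 31 − 13 = 18.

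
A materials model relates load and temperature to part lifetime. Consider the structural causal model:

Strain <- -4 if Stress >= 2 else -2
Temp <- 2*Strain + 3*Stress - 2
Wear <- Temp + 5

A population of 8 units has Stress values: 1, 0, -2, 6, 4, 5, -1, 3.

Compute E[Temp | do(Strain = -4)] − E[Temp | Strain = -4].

-7.5

do(Strain=-4) breaks Strain's dependence on Stress. With Strain=-4 fixed, Temp across the units is -7, -10, -16, 8, 2, 5, -13, -1, mean -4.
Observing Strain=-4 restricts to units where Strain's equation naturally yields -4: Stress ∈ {6, 4, 5, 3}. In that subpopulation Temp = 8, 2, 5, -1, mean 3.5.
Difference = -4 − 3.5 = -7.5.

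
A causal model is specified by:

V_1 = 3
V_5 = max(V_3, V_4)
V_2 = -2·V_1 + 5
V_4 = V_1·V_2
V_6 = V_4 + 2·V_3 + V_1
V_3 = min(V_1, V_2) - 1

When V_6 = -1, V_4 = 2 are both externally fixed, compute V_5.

Setting V_6 = -1, V_4 = 2 by intervention discards those variables' equations.
V_2 = -2·V_1 + 5  [with V_1=3]  = -1
V_3 = min(V_1, V_2) - 1  [with V_1=3, V_2=-1]  = -2
V_5 = max(V_3, V_4)  [with V_3=-2, V_4=2]  = 2

2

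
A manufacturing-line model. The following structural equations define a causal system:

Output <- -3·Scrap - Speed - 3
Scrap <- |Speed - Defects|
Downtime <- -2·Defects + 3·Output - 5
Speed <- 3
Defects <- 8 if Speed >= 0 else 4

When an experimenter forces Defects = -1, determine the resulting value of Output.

-18

Under do(Defects=-1), the mechanism Defects <- 8 if Speed >= 0 else 4 is discarded; Defects is fixed at -1.
Scrap = |Speed - Defects|  [with Speed=3, Defects=-1]  = 4
Output = -3·Scrap - Speed - 3  [with Scrap=4, Speed=3]  = -18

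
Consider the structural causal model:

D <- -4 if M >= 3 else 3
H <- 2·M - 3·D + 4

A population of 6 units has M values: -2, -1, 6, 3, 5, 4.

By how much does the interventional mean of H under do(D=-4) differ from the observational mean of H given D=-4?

-4

The intervention sets D=-4 in all 6 units regardless of M. Recomputing H per unit gives 12, 14, 28, 22, 26, 24; average 21.
Conditioning on D=-4 selects the 4 unit(s) with M ∈ {6, 3, 5, 4}. Their H values: 28, 22, 26, 24. Mean = 25.
Difference = 21 − 25 = -4.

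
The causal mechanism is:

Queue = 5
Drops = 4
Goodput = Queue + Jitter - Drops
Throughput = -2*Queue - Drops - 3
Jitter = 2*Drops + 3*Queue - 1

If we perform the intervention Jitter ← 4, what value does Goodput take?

do(Jitter=4) replaces the equation Jitter = 2*Drops + 3*Queue - 1 with the constant Jitter = 4.
Goodput = Queue + Jitter - Drops  [with Queue=5, Jitter=4, Drops=4]  = 5

5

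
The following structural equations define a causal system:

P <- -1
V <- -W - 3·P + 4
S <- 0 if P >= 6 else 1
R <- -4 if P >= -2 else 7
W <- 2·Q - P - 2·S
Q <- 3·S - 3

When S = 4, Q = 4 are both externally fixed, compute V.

6

Under do(S = 4, Q = 4), each intervened variable's structural equation is replaced by its fixed value.
W = 2·Q - P - 2·S  [with Q=4, P=-1, S=4]  = 1
V = -W - 3·P + 4  [with W=1, P=-1]  = 6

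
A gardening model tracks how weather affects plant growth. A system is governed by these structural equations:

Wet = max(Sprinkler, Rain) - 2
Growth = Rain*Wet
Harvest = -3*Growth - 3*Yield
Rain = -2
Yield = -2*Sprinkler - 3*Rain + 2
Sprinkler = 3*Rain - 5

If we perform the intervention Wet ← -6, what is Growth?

12

The intervention breaks the incoming arrows to Wet: Wet = max(Sprinkler, Rain) - 2 no longer applies, and Wet = -6.
Growth = Rain*Wet  [with Rain=-2, Wet=-6]  = 12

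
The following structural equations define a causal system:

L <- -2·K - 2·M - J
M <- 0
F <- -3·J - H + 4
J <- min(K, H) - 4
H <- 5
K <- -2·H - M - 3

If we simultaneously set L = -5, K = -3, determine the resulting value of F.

The joint intervention fixes L = -5, K = -3, removing each variable's own equation.
J = min(K, H) - 4  [with K=-3, H=5]  = -7
F = -3·J - H + 4  [with J=-7, H=5]  = 20

20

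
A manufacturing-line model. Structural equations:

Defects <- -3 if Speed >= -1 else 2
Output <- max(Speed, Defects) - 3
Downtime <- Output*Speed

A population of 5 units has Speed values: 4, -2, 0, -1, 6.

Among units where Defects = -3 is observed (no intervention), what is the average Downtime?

Conditioning on Defects=-3 selects the 4 unit(s) with Speed ∈ {4, 0, -1, 6}. Their Downtime values: 4, 0, 4, 18. Mean = 6.5.

6.5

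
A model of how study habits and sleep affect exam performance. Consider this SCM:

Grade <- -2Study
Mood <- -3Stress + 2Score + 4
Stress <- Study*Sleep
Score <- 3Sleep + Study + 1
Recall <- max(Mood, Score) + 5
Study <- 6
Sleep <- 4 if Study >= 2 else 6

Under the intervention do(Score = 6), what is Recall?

11

Under do(Score=6), the mechanism Score <- 3Sleep + Study + 1 is discarded; Score is fixed at 6.
Sleep = 4 if Study >= 2 else 6  [with Study=6]  = 4
Stress = Study*Sleep  [with Study=6, Sleep=4]  = 24
Mood = -3Stress + 2Score + 4  [with Stress=24, Score=6]  = -56
Recall = max(Mood, Score) + 5  [with Mood=-56, Score=6]  = 11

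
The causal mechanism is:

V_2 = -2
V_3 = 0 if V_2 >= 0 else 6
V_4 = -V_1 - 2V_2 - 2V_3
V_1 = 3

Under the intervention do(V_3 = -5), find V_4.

The intervention breaks the incoming arrows to V_3: V_3 = 0 if V_2 >= 0 else 6 no longer applies, and V_3 = -5.
V_4 = -V_1 - 2V_2 - 2V_3  [with V_1=3, V_2=-2, V_3=-5]  = 11

11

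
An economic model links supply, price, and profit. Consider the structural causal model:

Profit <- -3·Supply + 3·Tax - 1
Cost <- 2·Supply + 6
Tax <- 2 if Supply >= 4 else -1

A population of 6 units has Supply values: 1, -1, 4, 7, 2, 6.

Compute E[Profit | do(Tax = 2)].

-4.5

Under do(Tax=2), Tax's equation is replaced by Tax=2 for every unit. Per-unit Profit: 2, 8, -7, -16, -1, -13. Mean = -4.5.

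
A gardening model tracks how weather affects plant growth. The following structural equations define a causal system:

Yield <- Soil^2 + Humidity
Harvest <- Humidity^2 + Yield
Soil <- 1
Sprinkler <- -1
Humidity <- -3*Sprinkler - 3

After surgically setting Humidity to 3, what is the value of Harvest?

13

do(Humidity=3) replaces the equation Humidity <- -3*Sprinkler - 3 with the constant Humidity = 3.
Yield = Soil^2 + Humidity  [with Soil=1, Humidity=3]  = 4
Harvest = Humidity^2 + Yield  [with Humidity=3, Yield=4]  = 13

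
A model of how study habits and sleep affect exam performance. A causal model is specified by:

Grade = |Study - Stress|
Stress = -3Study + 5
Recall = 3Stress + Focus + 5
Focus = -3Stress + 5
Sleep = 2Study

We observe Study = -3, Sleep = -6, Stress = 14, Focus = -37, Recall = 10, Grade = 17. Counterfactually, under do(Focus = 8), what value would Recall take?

Intervening sets Focus = 8 and removes its equation (Focus = -3Stress + 5).
Stress = -3Study + 5  [with Study=-3]  = 14
Recall = 3Stress + Focus + 5  [with Stress=14, Focus=8]  = 55

55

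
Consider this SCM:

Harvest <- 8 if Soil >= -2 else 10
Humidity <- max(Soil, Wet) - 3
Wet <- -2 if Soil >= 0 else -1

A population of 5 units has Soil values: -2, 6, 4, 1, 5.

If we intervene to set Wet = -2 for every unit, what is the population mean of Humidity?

Under do(Wet=-2), Wet's equation is replaced by Wet=-2 for every unit. Per-unit Humidity: -5, 3, 1, -2, 2. Mean = -0.2.

-0.2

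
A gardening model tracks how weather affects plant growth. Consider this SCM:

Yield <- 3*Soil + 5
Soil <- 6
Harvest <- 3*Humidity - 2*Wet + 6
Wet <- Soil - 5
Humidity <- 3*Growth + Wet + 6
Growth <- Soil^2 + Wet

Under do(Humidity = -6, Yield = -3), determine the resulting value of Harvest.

-14

The joint intervention fixes Humidity = -6, Yield = -3, removing each variable's own equation.
Wet = Soil - 5  [with Soil=6]  = 1
Harvest = 3*Humidity - 2*Wet + 6  [with Humidity=-6, Wet=1]  = -14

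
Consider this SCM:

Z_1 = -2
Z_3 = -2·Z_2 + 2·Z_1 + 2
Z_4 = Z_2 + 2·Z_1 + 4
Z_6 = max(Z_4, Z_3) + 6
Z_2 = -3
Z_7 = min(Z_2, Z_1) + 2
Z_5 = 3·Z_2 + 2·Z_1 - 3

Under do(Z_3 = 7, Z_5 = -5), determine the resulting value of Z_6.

Setting Z_3 = 7, Z_5 = -5 by intervention discards those variables' equations.
Z_4 = Z_2 + 2·Z_1 + 4  [with Z_2=-3, Z_1=-2]  = -3
Z_6 = max(Z_4, Z_3) + 6  [with Z_4=-3, Z_3=7]  = 13

13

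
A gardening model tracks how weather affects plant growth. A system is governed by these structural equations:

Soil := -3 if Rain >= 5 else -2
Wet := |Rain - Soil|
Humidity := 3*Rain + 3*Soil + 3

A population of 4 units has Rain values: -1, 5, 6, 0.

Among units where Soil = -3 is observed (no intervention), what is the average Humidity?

10.5

E[Humidity|Soil=-3] averages over only the 2 units with Soil=-3 (Rain = 5, 6): Humidity = 9, 12, mean 10.5.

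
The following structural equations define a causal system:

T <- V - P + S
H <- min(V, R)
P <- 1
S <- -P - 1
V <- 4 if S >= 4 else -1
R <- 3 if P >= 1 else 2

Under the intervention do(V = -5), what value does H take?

Under do(V=-5), the mechanism V <- 4 if S >= 4 else -1 is discarded; V is fixed at -5.
R = 3 if P >= 1 else 2  [with P=1]  = 3
H = min(V, R)  [with V=-5, R=3]  = -5

-5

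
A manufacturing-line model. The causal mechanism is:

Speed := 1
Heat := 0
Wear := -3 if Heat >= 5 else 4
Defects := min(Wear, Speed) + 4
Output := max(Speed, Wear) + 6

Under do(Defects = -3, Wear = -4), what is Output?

The joint intervention fixes Defects = -3, Wear = -4, removing each variable's own equation.
Output = max(Speed, Wear) + 6  [with Speed=1, Wear=-4]  = 7

7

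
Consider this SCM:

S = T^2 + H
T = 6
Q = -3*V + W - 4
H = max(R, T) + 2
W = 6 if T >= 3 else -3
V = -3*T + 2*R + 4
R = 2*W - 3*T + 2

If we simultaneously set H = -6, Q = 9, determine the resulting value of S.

30

Setting H = -6, Q = 9 by intervention discards those variables' equations.
S = T^2 + H  [with T=6, H=-6]  = 30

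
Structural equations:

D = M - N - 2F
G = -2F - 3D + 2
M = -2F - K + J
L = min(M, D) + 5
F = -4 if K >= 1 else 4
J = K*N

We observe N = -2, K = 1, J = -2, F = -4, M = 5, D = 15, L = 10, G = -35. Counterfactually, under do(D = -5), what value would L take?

Intervening sets D = -5 and removes its equation (D = M - N - 2F).
J = K*N  [with K=1, N=-2]  = -2
F = -4 if K >= 1 else 4  [with K=1]  = -4
M = -2F - K + J  [with F=-4, K=1, J=-2]  = 5
L = min(M, D) + 5  [with M=5, D=-5]  = 0

0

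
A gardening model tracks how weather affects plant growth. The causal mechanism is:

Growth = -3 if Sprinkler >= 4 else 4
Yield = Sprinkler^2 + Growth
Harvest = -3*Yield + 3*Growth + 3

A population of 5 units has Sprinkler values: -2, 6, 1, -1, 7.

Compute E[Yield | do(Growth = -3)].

do(Growth=-3) breaks Growth's dependence on Sprinkler. With Growth=-3 fixed, Yield across the units is 1, 33, -2, -2, 46, mean 15.2.

15.2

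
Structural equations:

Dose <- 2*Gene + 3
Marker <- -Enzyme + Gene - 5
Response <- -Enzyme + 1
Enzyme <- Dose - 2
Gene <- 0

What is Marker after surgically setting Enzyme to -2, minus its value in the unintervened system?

3

The intervention breaks the incoming arrows to Enzyme: Enzyme <- Dose - 2 no longer applies, and Enzyme = -2.
Marker = -Enzyme + Gene - 5  [with Enzyme=-2, Gene=0]  = -3
Without intervention: Dose = 2*Gene + 3  [with Gene=0]  = 3; Enzyme = Dose - 2  [with Dose=3]  = 1; Marker = -Enzyme + Gene - 5  [with Enzyme=1, Gene=0]  = -6.
Change = -3 − (-6) = 3.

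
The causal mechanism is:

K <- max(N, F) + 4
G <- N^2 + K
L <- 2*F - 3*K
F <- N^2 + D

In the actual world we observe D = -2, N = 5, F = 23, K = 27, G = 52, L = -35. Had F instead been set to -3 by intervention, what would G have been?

34

do(F=-3) replaces the equation F <- N^2 + D with the constant F = -3.
K = max(N, F) + 4  [with N=5, F=-3]  = 9
G = N^2 + K  [with N=5, K=9]  = 34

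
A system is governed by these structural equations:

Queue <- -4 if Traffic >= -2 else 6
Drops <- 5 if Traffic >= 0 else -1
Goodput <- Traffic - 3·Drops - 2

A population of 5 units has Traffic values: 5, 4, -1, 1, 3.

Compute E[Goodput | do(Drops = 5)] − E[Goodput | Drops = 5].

-0.85

Every unit gets Drops=5 under the intervention. Goodput values become -12, -13, -18, -16, -14; E[Goodput|do(Drops=5)] = -14.6.
Observing Drops=5 restricts to units where Drops's equation naturally yields 5: Traffic ∈ {5, 4, 1, 3}. In that subpopulation Goodput = -12, -13, -16, -14, mean -13.75.
Difference = -14.6 − (-13.75) = -0.85.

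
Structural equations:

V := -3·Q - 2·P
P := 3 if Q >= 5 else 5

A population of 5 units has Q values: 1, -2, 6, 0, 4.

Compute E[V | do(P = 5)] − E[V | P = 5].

The intervention sets P=5 in all 5 units regardless of Q. Recomputing V per unit gives -13, -4, -28, -10, -22; average -15.4.
Observing P=5 restricts to units where P's equation naturally yields 5: Q ∈ {1, -2, 0, 4}. In that subpopulation V = -13, -4, -10, -22, mean -12.25.
Difference = -15.4 − (-12.25) = -3.15.

-3.15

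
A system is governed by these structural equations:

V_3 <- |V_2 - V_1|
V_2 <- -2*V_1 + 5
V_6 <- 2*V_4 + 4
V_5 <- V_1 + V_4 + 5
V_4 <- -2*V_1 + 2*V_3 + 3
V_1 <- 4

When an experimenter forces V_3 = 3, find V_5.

do(V_3=3) replaces the equation V_3 <- |V_2 - V_1| with the constant V_3 = 3.
V_4 = -2*V_1 + 2*V_3 + 3  [with V_1=4, V_3=3]  = 1
V_5 = V_1 + V_4 + 5  [with V_1=4, V_4=1]  = 10

10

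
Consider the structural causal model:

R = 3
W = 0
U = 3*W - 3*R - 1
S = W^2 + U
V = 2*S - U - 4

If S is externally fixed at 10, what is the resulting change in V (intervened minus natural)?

40

Intervening sets S = 10 and removes its equation (S = W^2 + U).
U = 3*W - 3*R - 1  [with W=0, R=3]  = -10
V = 2*S - U - 4  [with S=10, U=-10]  = 26
Without intervention: U = 3*W - 3*R - 1  [with W=0, R=3]  = -10; S = W^2 + U  [with W=0, U=-10]  = -10; V = 2*S - U - 4  [with S=-10, U=-10]  = -14.
Change = 26 − (-14) = 40.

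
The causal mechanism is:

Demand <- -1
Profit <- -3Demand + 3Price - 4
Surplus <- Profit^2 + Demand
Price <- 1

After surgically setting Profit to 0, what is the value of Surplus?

-1

The intervention breaks the incoming arrows to Profit: Profit <- -3Demand + 3Price - 4 no longer applies, and Profit = 0.
Surplus = Profit^2 + Demand  [with Profit=0, Demand=-1]  = -1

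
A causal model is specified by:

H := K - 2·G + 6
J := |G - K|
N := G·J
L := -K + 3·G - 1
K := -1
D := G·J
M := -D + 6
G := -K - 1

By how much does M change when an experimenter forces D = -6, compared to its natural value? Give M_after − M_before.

6

Under do(D=-6), the mechanism D := G·J is discarded; D is fixed at -6.
M = -D + 6  [with D=-6]  = 12
Without intervention: G = -K - 1  [with K=-1]  = 0; J = |G - K|  [with G=0, K=-1]  = 1; D = G·J  [with G=0, J=1]  = 0; M = -D + 6  [with D=0]  = 6.
Change = 12 − 6 = 6.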